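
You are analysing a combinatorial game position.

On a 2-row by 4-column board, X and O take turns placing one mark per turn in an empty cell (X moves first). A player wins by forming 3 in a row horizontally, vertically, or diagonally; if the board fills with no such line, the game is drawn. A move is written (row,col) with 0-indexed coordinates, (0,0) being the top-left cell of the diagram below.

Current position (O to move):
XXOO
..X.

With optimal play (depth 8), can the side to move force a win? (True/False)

O winning at [XXOO/..X.]: False

[XXOO/..X.] O move#1: (1,0):+0/XXOO/O.X.*, (1,1):+0/XXOO/.OX., (1,3):+0/XXOO/..XO
[XXOO/O.X.] X move#2: (1,1):+0/XXOO/OXX.*, (1,3):+0/XXOO/O.XX
[XXOO/OXX.] O move#3: (1,3):+0/XXOO/OXXO*
[XXOO/OXXO] end (terminal +0, X#4); searched XXOO/..X. to 8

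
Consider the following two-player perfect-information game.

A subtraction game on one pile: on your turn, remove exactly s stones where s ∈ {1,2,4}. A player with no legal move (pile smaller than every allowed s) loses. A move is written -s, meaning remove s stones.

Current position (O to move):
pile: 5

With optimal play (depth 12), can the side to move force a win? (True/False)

ply 1, O at 5 | -1=-1→4; -2=+1→3*; -4=-1→1
ply 2, X at 3 | -1=-1→2*; -2=-1→1
ply 3, O at 2 | -1=-1→1; -2=+1→0*
ply 4: 0 is terminal -1 (X); from 5 depth 12

O winning at [5]: True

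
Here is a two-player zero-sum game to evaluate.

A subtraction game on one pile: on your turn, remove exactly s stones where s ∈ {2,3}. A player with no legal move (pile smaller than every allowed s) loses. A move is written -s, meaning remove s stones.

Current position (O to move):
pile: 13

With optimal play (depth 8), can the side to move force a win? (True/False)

O winning at [13]: True

p1 O@[13]: -2[11]+1* -3[10]+1
p2 X@[11]: -2[9]-1* -3[8]-1
p3 O@[9]: -2[7]-1 -3[6]+1*
p4 X@[6]: -2[4]-1* -3[3]-1
p5 O@[4]: -2[2]-1 -3[1]+1*
p6 X@[1] terminal -1; root [13] d8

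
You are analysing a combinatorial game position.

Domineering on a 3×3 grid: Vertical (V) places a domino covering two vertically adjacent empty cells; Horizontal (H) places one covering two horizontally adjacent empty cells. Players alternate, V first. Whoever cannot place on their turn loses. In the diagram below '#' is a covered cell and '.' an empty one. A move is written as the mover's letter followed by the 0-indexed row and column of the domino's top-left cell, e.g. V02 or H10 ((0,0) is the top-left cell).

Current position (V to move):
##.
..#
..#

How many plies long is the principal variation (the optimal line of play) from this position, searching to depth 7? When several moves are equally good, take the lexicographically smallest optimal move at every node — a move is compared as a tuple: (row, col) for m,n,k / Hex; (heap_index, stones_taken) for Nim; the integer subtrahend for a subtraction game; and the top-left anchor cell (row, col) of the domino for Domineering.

p1 V@[##./..#/..#]: V10[##./#.#/#.#]+1* V11[##./.##/.##]+1
p2 H@[##./#.#/#.#] terminal -1; root [##./..#/..#] d7

PV length from [##./..#/..#]: 1 ply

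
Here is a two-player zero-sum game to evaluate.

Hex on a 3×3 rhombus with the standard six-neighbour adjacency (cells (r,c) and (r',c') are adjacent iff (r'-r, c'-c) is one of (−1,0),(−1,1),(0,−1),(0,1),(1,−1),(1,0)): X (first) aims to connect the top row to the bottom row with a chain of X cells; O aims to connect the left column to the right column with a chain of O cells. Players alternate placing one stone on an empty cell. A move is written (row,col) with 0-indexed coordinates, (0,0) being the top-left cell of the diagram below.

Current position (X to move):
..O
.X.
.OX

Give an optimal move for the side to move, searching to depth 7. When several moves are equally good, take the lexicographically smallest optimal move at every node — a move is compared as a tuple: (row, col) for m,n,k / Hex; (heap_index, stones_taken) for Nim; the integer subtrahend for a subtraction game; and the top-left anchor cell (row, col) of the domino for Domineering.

X's best at [..O/.X./.OX]: (0,0)

[..O/.X./.OX] X move#1: (0,0):+1/X.O/.X./.OX*, (0,1):+1/.XO/.X./.OX, (1,0):+1/..O/XX./.OX, (1,2):-1/..O/.XX/.OX, (2,0):-1/..O/.X./XOX
[X.O/.X./.OX] O move#2: (0,1):-1/XOO/.X./.OX*, (1,0):-1/X.O/OX./.OX, (1,2):-1/X.O/.XO/.OX, (2,0):-1/X.O/.X./OOX
[XOO/.X./.OX] X move#3: (1,0):+1/XOO/XX./.OX*, (1,2):-1/XOO/.XX/.OX, (2,0):-1/XOO/.X./XOX
[XOO/XX./.OX] O move#4: (1,2):-1/XOO/XXO/.OX*, (2,0):-1/XOO/XX./OOX
[XOO/XXO/.OX] X move#5: (2,0):+1/XOO/XXO/XOX*
[XOO/XXO/XOX] end (terminal -1, O#6); searched ..O/.X./.OX to 7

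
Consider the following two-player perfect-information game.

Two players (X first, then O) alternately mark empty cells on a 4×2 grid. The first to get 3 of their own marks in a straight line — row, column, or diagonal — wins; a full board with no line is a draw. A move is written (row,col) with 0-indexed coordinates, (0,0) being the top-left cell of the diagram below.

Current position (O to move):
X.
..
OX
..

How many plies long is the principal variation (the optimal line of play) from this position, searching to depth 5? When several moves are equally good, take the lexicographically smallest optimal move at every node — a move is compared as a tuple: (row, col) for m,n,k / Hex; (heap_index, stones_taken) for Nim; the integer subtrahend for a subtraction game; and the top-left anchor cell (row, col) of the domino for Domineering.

PV length from [X./../OX/..]: 5 plies

[X./../OX/..] O move#1: (0,1):+0/XO/../OX/..*, (1,0):+0/X./O./OX/.., (1,1):+0/X./.O/OX/.., (3,0):+0/X./../OX/O., (3,1):+0/X./../OX/.O
[XO/../OX/..] X move#2: (1,0):+0/XO/X./OX/..*, (1,1):+0/XO/.X/OX/.., (3,0):+0/XO/../OX/X., (3,1):+0/XO/../OX/.X
[XO/X./OX/..] O move#3: (1,1):+0/XO/XO/OX/..*, (3,0):+0/XO/X./OX/O., (3,1):+0/XO/X./OX/.O
[XO/XO/OX/..] X move#4: (3,0):+0/XO/XO/OX/X.*, (3,1):+0/XO/XO/OX/.X
[XO/XO/OX/X.] O move#5: (3,1):+0/XO/XO/OX/XO*
[XO/XO/OX/XO] end (terminal +0, X#6); searched X./../OX/.. to 5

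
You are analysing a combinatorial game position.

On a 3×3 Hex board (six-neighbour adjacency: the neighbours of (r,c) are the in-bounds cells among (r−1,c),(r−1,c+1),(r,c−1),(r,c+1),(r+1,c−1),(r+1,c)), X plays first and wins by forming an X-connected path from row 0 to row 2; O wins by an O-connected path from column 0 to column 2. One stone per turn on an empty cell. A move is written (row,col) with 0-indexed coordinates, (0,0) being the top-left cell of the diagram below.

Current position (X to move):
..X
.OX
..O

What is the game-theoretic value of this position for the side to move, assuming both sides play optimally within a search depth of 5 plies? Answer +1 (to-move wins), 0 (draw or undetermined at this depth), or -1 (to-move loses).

value(..X/.OX/..O, X) = +1

p1 X@[..X/.OX/..O]: (0,0)[X.X/.OX/..O]-1 (0,1)[.XX/.OX/..O]-1 (1,0)[..X/XOX/..O]+1* (2,0)[..X/.OX/X.O]+1 (2,1)[..X/.OX/.XO]+1
p2 O@[..X/XOX/..O]: (0,0)[O.X/XOX/..O]-1* (0,1)[.OX/XOX/..O]-1 (2,0)[..X/XOX/O.O]-1 (2,1)[..X/XOX/.OO]-1
p3 X@[O.X/XOX/..O]: (0,1)[OXX/XOX/..O]+1* (2,0)[O.X/XOX/X.O]+1 (2,1)[O.X/XOX/.XO]+1
p4 O@[OXX/XOX/..O]: (2,0)[OXX/XOX/O.O]-1* (2,1)[OXX/XOX/.OO]-1
p5 X@[OXX/XOX/O.O]: (2,1)[OXX/XOX/OXO]+1*
p6 O@[OXX/XOX/OXO] terminal -1; root [..X/.OX/..O] d5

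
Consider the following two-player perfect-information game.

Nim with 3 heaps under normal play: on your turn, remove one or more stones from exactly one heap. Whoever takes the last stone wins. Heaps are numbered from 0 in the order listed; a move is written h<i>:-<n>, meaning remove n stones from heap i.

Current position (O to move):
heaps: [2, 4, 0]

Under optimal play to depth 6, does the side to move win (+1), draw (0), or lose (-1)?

[(2,4,0)] O move#1: h0:-1:-1/(1,4,0), h0:-2:-1/(0,4,0), h1:-1:-1/(2,3,0), h1:-2:+1/(2,2,0)*, h1:-3:-1/(2,1,0), h1:-4:-1/(2,0,0)
[(2,2,0)] X move#2: h0:-1:-1/(1,2,0)*, h0:-2:-1/(0,2,0), h1:-1:-1/(2,1,0), h1:-2:-1/(2,0,0)
[(1,2,0)] O move#3: h0:-1:-1/(0,2,0), h1:-1:+1/(1,1,0)*, h1:-2:-1/(1,0,0)
[(1,1,0)] X move#4: h0:-1:-1/(0,1,0)*, h1:-1:-1/(1,0,0)
[(0,1,0)] O move#5: h1:-1:+1/(0,0,0)*
[(0,0,0)] end (terminal -1, X#6); searched (2,4,0) to 6

value((2,4,0), O) = +1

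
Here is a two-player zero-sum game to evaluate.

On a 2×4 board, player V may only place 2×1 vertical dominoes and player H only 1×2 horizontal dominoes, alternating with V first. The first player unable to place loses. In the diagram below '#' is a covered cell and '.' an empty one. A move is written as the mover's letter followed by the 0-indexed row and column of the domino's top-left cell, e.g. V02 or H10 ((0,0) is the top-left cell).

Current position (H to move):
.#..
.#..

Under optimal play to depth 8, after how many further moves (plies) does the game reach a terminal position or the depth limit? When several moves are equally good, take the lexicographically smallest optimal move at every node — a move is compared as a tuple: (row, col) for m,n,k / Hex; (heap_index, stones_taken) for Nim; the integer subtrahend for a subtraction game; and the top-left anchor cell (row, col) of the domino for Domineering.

p1 H@[.#../.#..]: H02[.###/.#..]+1* H12[.#../.###]+1
p2 V@[.###/.#..]: V00[####/##..]-1*
p3 H@[####/##..]: H12[####/####]+1*
p4 V@[####/####] terminal -1; root [.#../.#..] d8

PV length from [.#../.#..]: 3 plies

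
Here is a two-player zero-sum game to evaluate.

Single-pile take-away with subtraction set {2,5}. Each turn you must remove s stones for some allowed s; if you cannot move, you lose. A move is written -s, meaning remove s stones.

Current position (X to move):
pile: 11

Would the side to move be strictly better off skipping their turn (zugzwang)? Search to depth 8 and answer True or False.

zugzwang(11, X) = True

p1 X@[11]: -2[9]-1* -5[6]-1
p2 O@[9]: -2[7]+1* -5[4]+1
p3 X@[7]: -2[5]-1* -5[2]-1
p4 O@[5]: -2[3]-1 -5[0]+1*
p5 X@[0] terminal -1; root [11] d8
pass branch (O moves first from the same position):
  | p1 O@[11]: -2[9]-1* -5[6]-1
  | p2 X@[9]: -2[7]+1* -5[4]+1
  | p3 O@[7]: -2[5]-1* -5[2]-1
  | p4 X@[5]: -2[3]-1 -5[0]+1*
  | p5 O@[0] terminal -1; root [11] d8
X moving scores -1; X passing scores +1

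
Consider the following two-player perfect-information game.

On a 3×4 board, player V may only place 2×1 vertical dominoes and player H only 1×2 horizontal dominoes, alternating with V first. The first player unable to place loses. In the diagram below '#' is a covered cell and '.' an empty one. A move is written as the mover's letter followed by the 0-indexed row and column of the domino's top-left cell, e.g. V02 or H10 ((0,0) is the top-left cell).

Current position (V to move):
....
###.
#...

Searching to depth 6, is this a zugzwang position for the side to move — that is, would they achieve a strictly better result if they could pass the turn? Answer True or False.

ply 1, V at ..../###./#... | V03=-1→...#/####/#...*; V13=-1→..../####/#..#
ply 2, H at ...#/####/#... | H00=+1→##.#/####/#...*; H01=+1→.###/####/#...; H21=+1→...#/####/###.; H22=+1→...#/####/#.##
ply 3: ##.#/####/#... is terminal -1 (V); from ..../###./#... depth 6
if V skipped the turn, H would face:
~ ply 1, H at ..../###./#... | H00=+1→##../###./#...*; H01=+1→.##./###./#...; H02=+1→..##/###./#...; H21=+1→..../###./###.; H22=+1→..../###./#.##
~ ply 2, V at ##../###./#... | V03=-1→##.#/####/#...*; V13=-1→##../####/#..#
~ ply 3, H at ##.#/####/#... | H21=+1→##.#/####/###.*; H22=+1→##.#/####/#.##
~ ply 4: ##.#/####/###. is terminal -1 (V); from ..../###./#... depth 6
compare (V): move=-1 vs pass=-1

zugzwang(..../###./#..., V) = False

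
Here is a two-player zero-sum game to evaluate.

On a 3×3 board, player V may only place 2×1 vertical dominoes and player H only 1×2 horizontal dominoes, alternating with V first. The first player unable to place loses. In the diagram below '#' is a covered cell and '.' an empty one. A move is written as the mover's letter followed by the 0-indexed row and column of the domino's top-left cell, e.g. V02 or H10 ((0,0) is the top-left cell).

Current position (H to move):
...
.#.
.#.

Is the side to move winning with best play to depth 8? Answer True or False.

p1 H@[.../.#./.#.]: H00[##./.#./.#.]-1* H01[.##/.#./.#.]-1
p2 V@[##./.#./.#.]: V02[###/.##/.#.]+1* V10[##./##./##.]+1 V12[##./.##/.##]+1
p3 H@[###/.##/.#.] terminal -1; root [.../.#./.#.] d8

H winning at [.../.#./.#.]: False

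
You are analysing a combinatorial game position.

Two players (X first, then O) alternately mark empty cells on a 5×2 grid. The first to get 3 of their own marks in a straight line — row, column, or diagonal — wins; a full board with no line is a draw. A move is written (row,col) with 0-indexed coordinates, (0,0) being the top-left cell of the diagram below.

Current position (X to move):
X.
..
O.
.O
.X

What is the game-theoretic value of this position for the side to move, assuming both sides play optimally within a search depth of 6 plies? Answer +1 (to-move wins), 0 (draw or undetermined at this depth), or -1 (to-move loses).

value(X./../O./.O/.X, X) = 0

p1 X@[X./../O./.O/.X]: (0,1)[XX/../O./.O/.X]-1 (1,0)[X./X./O./.O/.X]+0* (1,1)[X./.X/O./.O/.X]-1 (2,1)[X./../OX/.O/.X]-1 (3,0)[X./../O./XO/.X]+0 (4,0)[X./../O./.O/XX]+0
p2 O@[X./X./O./.O/.X]: (0,1)[XO/X./O./.O/.X]+0* (1,1)[X./XO/O./.O/.X]+0 (2,1)[X./X./OO/.O/.X]+0 (3,0)[X./X./O./OO/.X]+0 (4,0)[X./X./O./.O/OX]+0
p3 X@[XO/X./O./.O/.X]: (1,1)[XO/XX/O./.O/.X]+0* (2,1)[XO/X./OX/.O/.X]+0 (3,0)[XO/X./O./XO/.X]+0 (4,0)[XO/X./O./.O/XX]+0
p4 O@[XO/XX/O./.O/.X]: (2,1)[XO/XX/OO/.O/.X]+0* (3,0)[XO/XX/O./OO/.X]+0 (4,0)[XO/XX/O./.O/OX]+0
p5 X@[XO/XX/OO/.O/.X]: (3,0)[XO/XX/OO/XO/.X]+0* (4,0)[XO/XX/OO/.O/XX]+0
p6 O@[XO/XX/OO/XO/.X]: (4,0)[XO/XX/OO/XO/OX]+0*
p7 X@[XO/XX/OO/XO/OX] terminal +0; root [X./../O./.O/.X] d6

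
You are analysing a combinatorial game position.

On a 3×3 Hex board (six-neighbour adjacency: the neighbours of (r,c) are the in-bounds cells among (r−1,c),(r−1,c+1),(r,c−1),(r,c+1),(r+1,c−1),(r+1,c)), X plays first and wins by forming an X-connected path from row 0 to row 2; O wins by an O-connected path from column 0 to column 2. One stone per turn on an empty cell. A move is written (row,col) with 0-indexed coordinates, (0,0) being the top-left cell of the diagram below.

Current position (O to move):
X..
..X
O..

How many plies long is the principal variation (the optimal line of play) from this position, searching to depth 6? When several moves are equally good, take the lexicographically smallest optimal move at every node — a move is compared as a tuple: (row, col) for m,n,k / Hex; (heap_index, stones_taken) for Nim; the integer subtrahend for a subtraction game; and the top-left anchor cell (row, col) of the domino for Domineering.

PV length from [X../..X/O..]: 6 plies

p1 O@[X../..X/O..]: (0,1)[XO./..X/O..]-1* (0,2)[X.O/..X/O..]-1 (1,0)[X../O.X/O..]-1 (1,1)[X../.OX/O..]-1 (2,1)[X../..X/OO.]-1 (2,2)[X../..X/O.O]-1
p2 X@[XO./..X/O..]: (0,2)[XOX/..X/O..]+1* (1,0)[XO./X.X/O..]+1 (1,1)[XO./.XX/O..]+1 (2,1)[XO./..X/OX.]-1 (2,2)[XO./..X/O.X]-1
p3 O@[XOX/..X/O..]: (1,0)[XOX/O.X/O..]-1* (1,1)[XOX/.OX/O..]-1 (2,1)[XOX/..X/OO.]-1 (2,2)[XOX/..X/O.O]-1
p4 X@[XOX/O.X/O..]: (1,1)[XOX/OXX/O..]+1* (2,1)[XOX/O.X/OX.]+1 (2,2)[XOX/O.X/O.X]+1
p5 O@[XOX/OXX/O..]: (2,1)[XOX/OXX/OO.]-1* (2,2)[XOX/OXX/O.O]-1
p6 X@[XOX/OXX/OO.]: (2,2)[XOX/OXX/OOX]+1*
p7 O@[XOX/OXX/OOX] terminal -1; root [X../..X/O..] d6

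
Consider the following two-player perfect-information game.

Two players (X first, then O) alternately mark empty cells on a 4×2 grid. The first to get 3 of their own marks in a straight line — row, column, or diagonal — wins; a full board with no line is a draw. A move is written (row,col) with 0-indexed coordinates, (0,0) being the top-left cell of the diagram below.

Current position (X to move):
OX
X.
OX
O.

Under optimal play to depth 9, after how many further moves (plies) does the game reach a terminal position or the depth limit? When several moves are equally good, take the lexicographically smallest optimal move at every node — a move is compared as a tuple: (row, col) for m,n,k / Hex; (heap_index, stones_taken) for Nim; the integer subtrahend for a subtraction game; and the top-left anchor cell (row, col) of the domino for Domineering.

[OX/X./OX/O.] X move#1: (1,1):+1/OX/XX/OX/O.*, (3,1):+0/OX/X./OX/OX
[OX/XX/OX/O.] end (terminal -1, O#2); searched OX/X./OX/O. to 9

PV length from [OX/X./OX/O.]: 1 ply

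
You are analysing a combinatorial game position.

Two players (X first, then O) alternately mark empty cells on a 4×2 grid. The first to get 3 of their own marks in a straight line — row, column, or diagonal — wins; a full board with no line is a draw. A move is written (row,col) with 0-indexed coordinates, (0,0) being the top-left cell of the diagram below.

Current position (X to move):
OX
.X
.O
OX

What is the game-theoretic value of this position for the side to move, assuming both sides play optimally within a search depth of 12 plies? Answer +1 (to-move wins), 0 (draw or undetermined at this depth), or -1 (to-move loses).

ply 1, X at OX/.X/.O/OX | (1,0)=+0→OX/XX/.O/OX*; (2,0)=+0→OX/.X/XO/OX
ply 2, O at OX/XX/.O/OX | (2,0)=+0→OX/XX/OO/OX*
ply 3: OX/XX/OO/OX is terminal +0 (X); from OX/.X/.O/OX depth 12

value(OX/.X/.O/OX, X) = 0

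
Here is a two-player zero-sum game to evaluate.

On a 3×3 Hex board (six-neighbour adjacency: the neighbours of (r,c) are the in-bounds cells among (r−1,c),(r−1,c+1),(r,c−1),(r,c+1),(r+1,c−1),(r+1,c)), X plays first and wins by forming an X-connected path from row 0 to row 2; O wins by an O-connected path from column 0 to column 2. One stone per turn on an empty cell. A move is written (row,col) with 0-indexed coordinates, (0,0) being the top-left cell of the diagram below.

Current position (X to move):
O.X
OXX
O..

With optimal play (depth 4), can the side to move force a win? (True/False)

[O.X/OXX/O..] X move#1: (0,1):+1/OXX/OXX/O..*, (2,1):+1/O.X/OXX/OX., (2,2):+1/O.X/OXX/O.X
[OXX/OXX/O..] O move#2: (2,1):-1/OXX/OXX/OO.*, (2,2):-1/OXX/OXX/O.O
[OXX/OXX/OO.] X move#3: (2,2):+1/OXX/OXX/OOX*
[OXX/OXX/OOX] end (terminal -1, O#4); searched O.X/OXX/O.. to 4

X winning at [O.X/OXX/O..]: True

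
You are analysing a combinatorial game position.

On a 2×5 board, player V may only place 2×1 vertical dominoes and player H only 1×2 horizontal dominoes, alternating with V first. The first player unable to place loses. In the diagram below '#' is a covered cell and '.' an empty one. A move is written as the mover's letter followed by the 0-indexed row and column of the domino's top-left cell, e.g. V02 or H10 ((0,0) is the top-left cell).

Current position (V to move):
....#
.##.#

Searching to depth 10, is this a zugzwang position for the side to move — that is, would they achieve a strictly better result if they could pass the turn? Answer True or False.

zugzwang(....#/.##.#, V) = True

p1 V@[....#/.##.#]: V00[#...#/###.#]-1* V03[...##/.####]-1
p2 H@[#...#/###.#]: H01[###.#/###.#]-1 H02[#.###/###.#]+1*
p3 V@[#.###/###.#] terminal -1; root [....#/.##.#] d10
if V skipped the turn, H would face:
~ p1 H@[....#/.##.#]: H00[##..#/.##.#]-1* H01[.##.#/.##.#]-1 H02[..###/.##.#]-1
~ p2 V@[##..#/.##.#]: V03[##.##/.####]+1*
~ p3 H@[##.##/.####] terminal -1; root [....#/.##.#] d10
compare (V): move=-1 vs pass=+1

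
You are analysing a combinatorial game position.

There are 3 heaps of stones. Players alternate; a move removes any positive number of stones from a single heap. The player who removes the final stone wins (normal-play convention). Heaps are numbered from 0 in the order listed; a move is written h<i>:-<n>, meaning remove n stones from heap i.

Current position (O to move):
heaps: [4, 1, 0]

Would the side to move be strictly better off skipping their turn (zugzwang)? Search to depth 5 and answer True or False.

ply 1, O at (4,1,0) | h0:-1=-1→(3,1,0); h0:-2=-1→(2,1,0); h0:-3=+1→(1,1,0)*; h0:-4=-1→(0,1,0); h1:-1=-1→(4,0,0)
ply 2, X at (1,1,0) | h0:-1=-1→(0,1,0)*; h1:-1=-1→(1,0,0)
ply 3, O at (0,1,0) | h1:-1=+1→(0,0,0)*
ply 4: (0,0,0) is terminal -1 (X); from (4,1,0) depth 5
pass branch (X moves first from the same position):
  | ply 1, X at (4,1,0) | h0:-1=-1→(3,1,0); h0:-2=-1→(2,1,0); h0:-3=+1→(1,1,0)*; h0:-4=-1→(0,1,0); h1:-1=-1→(4,0,0)
  | ply 2, O at (1,1,0) | h0:-1=-1→(0,1,0)*; h1:-1=-1→(1,0,0)
  | ply 3, X at (0,1,0) | h1:-1=+1→(0,0,0)*
  | ply 4: (0,0,0) is terminal -1 (O); from (4,1,0) depth 5
O moving scores +1; O passing scores -1

zugzwang((4,1,0), O) = False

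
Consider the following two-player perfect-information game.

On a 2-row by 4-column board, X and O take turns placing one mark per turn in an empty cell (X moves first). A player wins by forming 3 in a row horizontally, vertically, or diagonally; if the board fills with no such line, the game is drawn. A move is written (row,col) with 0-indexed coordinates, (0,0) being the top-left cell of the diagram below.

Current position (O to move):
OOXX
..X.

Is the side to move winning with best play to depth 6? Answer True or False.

ply 1, O at OOXX/..X. | (1,0)=+0→OOXX/O.X.*; (1,1)=+0→OOXX/.OX.; (1,3)=+0→OOXX/..XO
ply 2, X at OOXX/O.X. | (1,1)=+0→OOXX/OXX.*; (1,3)=+0→OOXX/O.XX
ply 3, O at OOXX/OXX. | (1,3)=+0→OOXX/OXXO*
ply 4: OOXX/OXXO is terminal +0 (X); from OOXX/..X. depth 6

O winning at [OOXX/..X.]: False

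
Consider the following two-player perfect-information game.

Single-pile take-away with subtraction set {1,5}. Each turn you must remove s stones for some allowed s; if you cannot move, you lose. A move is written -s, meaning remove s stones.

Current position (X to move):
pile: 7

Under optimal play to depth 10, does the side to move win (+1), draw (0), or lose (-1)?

ply 1, X at 7 | -1=+1→6*; -5=+1→2
ply 2, O at 6 | -1=-1→5*; -5=-1→1
ply 3, X at 5 | -1=+1→4*; -5=+1→0
ply 4, O at 4 | -1=-1→3*
ply 5, X at 3 | -1=+1→2*
ply 6, O at 2 | -1=-1→1*
ply 7, X at 1 | -1=+1→0*
ply 8: 0 is terminal -1 (O); from 7 depth 10

value(7, X) = +1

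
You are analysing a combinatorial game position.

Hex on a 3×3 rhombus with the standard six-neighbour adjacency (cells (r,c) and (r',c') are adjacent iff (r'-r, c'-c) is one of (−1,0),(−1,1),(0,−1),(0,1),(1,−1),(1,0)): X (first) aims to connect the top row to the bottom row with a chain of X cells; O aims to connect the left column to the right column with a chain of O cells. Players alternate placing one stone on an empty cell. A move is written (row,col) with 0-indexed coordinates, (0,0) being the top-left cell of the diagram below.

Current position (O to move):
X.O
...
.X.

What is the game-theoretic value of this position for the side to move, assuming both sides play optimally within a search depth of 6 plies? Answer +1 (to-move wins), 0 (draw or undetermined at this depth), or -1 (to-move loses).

[X.O/.../.X.] O move#1: (0,1):-1/XOO/.../.X., (1,0):+1/X.O/O../.X.*, (1,1):+1/X.O/.O./.X., (1,2):-1/X.O/..O/.X., (2,0):-1/X.O/.../OX., (2,2):-1/X.O/.../.XO
[X.O/O../.X.] X move#2: (0,1):-1/XXO/O../.X.*, (1,1):-1/X.O/OX./.X., (1,2):-1/X.O/O.X/.X., (2,0):-1/X.O/O../XX., (2,2):-1/X.O/O../.XX
[XXO/O../.X.] O move#3: (1,1):+1/XXO/OO./.X.*, (1,2):-1/XXO/O.O/.X., (2,0):-1/XXO/O../OX., (2,2):-1/XXO/O../.XO
[XXO/OO./.X.] end (terminal -1, X#4); searched X.O/.../.X. to 6

value(X.O/.../.X., O) = +1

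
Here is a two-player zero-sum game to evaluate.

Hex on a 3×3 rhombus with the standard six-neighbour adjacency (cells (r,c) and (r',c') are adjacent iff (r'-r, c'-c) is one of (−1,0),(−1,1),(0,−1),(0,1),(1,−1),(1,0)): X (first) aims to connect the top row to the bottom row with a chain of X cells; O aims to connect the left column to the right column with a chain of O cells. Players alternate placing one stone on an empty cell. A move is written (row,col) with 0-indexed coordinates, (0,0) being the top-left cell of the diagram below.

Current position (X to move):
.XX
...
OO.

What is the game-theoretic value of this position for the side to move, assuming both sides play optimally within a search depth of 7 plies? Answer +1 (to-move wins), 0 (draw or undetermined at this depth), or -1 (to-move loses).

p1 X@[.XX/.../OO.]: (0,0)[XXX/.../OO.]-1* (1,0)[.XX/X../OO.]-1 (1,1)[.XX/.X./OO.]-1 (1,2)[.XX/..X/OO.]-1 (2,2)[.XX/.../OOX]-1
p2 O@[XXX/.../OO.]: (1,0)[XXX/O../OO.]+1* (1,1)[XXX/.O./OO.]+1 (1,2)[XXX/..O/OO.]+1 (2,2)[XXX/.../OOO]+1
p3 X@[XXX/O../OO.]: (1,1)[XXX/OX./OO.]-1* (1,2)[XXX/O.X/OO.]-1 (2,2)[XXX/O../OOX]-1
p4 O@[XXX/OX./OO.]: (1,2)[XXX/OXO/OO.]+1* (2,2)[XXX/OX./OOO]+1
p5 X@[XXX/OXO/OO.] terminal -1; root [.XX/.../OO.] d7

value(.XX/.../OO., X) = -1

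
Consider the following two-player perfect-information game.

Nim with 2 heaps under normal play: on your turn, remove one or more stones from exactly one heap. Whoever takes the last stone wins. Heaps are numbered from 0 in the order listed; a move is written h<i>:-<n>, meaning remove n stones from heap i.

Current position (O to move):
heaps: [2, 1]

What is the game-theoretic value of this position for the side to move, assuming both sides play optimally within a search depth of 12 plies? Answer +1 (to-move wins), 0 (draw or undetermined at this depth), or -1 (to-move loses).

value((2,1), O) = +1

ply 1, O at (2,1) | h0:-1=+1→(1,1)*; h0:-2=-1→(0,1); h1:-1=-1→(2,0)
ply 2, X at (1,1) | h0:-1=-1→(0,1)*; h1:-1=-1→(1,0)
ply 3, O at (0,1) | h1:-1=+1→(0,0)*
ply 4: (0,0) is terminal -1 (X); from (2,1) depth 12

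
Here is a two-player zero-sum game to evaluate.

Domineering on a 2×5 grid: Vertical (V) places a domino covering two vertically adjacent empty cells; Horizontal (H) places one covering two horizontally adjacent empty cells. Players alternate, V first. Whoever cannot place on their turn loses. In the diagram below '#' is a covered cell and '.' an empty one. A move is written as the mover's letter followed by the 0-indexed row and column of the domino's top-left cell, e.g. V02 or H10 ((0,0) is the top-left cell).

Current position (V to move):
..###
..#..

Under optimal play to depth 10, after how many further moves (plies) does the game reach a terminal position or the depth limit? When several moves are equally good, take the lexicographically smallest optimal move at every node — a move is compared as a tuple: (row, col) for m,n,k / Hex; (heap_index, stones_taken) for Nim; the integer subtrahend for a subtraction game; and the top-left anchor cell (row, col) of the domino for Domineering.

[..###/..#..] V move#1: V00:+1/#.###/#.#..*, V01:+1/.####/.##..
[#.###/#.#..] H move#2: H13:-1/#.###/#.###*
[#.###/#.###] V move#3: V01:+1/#####/#####*
[#####/#####] end (terminal -1, H#4); searched ..###/..#.. to 10

PV length from [..###/..#..]: 3 plies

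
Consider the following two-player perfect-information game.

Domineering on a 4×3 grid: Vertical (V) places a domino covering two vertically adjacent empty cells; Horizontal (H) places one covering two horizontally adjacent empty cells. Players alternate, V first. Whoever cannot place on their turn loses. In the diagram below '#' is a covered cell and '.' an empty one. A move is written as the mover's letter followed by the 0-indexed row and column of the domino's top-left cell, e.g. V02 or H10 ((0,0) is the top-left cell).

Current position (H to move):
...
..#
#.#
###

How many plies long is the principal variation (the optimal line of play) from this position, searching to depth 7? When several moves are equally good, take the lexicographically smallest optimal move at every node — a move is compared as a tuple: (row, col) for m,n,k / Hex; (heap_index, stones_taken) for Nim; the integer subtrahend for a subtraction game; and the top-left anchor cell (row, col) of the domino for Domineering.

p1 H@[.../..#/#.#/###]: H00[##./..#/#.#/###]-1 H01[.##/..#/#.#/###]-1 H10[.../###/#.#/###]+1*
p2 V@[.../###/#.#/###] terminal -1; root [.../..#/#.#/###] d7

PV length from [.../..#/#.#/###]: 1 ply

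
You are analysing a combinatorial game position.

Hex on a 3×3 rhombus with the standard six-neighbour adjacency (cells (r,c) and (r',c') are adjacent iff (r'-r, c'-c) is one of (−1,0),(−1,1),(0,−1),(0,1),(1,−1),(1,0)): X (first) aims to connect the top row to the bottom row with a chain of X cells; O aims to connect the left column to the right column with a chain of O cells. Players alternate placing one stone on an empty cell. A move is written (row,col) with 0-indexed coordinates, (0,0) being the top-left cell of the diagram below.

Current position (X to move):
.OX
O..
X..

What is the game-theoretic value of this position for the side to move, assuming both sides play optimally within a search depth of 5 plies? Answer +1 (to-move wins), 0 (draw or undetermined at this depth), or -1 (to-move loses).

[.OX/O../X..] X move#1: (0,0):+1/XOX/O../X..*, (1,1):+1/.OX/OX./X.., (1,2):+1/.OX/O.X/X.., (2,1):+1/.OX/O../XX., (2,2):+1/.OX/O../X.X
[XOX/O../X..] O move#2: (1,1):-1/XOX/OO./X..*, (1,2):-1/XOX/O.O/X.., (2,1):-1/XOX/O../XO., (2,2):-1/XOX/O../X.O
[XOX/OO./X..] X move#3: (1,2):+1/XOX/OOX/X..*, (2,1):-1/XOX/OO./XX., (2,2):-1/XOX/OO./X.X
[XOX/OOX/X..] O move#4: (2,1):-1/XOX/OOX/XO.*, (2,2):-1/XOX/OOX/X.O
[XOX/OOX/XO.] X move#5: (2,2):+1/XOX/OOX/XOX*
[XOX/OOX/XOX] end (terminal -1, O#6); searched .OX/O../X.. to 5

value(.OX/O../X.., X) = +1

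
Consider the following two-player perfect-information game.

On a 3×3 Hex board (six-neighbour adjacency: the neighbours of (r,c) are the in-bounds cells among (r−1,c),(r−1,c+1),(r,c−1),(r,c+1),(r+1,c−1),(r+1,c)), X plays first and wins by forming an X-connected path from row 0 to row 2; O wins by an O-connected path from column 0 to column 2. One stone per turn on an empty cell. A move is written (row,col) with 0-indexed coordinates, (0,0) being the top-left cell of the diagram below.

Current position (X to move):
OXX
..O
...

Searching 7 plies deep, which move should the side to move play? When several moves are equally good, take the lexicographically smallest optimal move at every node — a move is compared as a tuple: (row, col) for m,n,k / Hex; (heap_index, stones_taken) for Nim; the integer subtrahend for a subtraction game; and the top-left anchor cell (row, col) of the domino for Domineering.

[OXX/..O/...] X move#1: (1,0):-1/OXX/X.O/..., (1,1):+1/OXX/.XO/...*, (2,0):+1/OXX/..O/X.., (2,1):-1/OXX/..O/.X., (2,2):-1/OXX/..O/..X
[OXX/.XO/...] O move#2: (1,0):-1/OXX/OXO/...*, (2,0):-1/OXX/.XO/O.., (2,1):-1/OXX/.XO/.O., (2,2):-1/OXX/.XO/..O
[OXX/OXO/...] X move#3: (2,0):+1/OXX/OXO/X..*, (2,1):+1/OXX/OXO/.X., (2,2):+1/OXX/OXO/..X
[OXX/OXO/X..] end (terminal -1, O#4); searched OXX/..O/... to 7

X's best at [OXX/..O/...]: (1,1)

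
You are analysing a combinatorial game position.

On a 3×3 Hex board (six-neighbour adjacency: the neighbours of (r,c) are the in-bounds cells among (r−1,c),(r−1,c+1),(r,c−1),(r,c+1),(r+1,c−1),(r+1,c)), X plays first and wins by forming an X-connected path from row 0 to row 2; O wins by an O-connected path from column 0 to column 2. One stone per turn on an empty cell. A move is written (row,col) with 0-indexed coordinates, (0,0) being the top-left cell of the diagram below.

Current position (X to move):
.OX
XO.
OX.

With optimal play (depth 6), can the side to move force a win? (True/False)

X winning at [.OX/XO./OX.]: True

ply 1, X at .OX/XO./OX. | (0,0)=-1→XOX/XO./OX.; (1,2)=+1→.OX/XOX/OX.*; (2,2)=-1→.OX/XO./OXX
ply 2: .OX/XOX/OX. is terminal -1 (O); from .OX/XO./OX. depth 6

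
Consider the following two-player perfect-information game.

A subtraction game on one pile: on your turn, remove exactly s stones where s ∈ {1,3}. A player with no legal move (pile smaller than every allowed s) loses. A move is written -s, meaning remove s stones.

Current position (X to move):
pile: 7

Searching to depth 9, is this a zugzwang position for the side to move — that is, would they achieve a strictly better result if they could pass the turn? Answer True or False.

zugzwang(7, X) = False

[7] X move#1: -1:+1/6*, -3:+1/4
[6] O move#2: -1:-1/5*, -3:-1/3
[5] X move#3: -1:+1/4*, -3:+1/2
[4] O move#4: -1:-1/3*, -3:-1/1
[3] X move#5: -1:+1/2*, -3:+1/0
[2] O move#6: -1:-1/1*
[1] X move#7: -1:+1/0*
[0] end (terminal -1, O#8); searched 7 to 9
if X skipped the turn, O would face:
~ [7] O move#1: -1:+1/6*, -3:+1/4
~ [6] X move#2: -1:-1/5*, -3:-1/3
~ [5] O move#3: -1:+1/4*, -3:+1/2
~ [4] X move#4: -1:-1/3*, -3:-1/1
~ [3] O move#5: -1:+1/2*, -3:+1/0
~ [2] X move#6: -1:-1/1*
~ [1] O move#7: -1:+1/0*
~ [0] end (terminal -1, X#8); searched 7 to 9
compare (X): move=+1 vs pass=-1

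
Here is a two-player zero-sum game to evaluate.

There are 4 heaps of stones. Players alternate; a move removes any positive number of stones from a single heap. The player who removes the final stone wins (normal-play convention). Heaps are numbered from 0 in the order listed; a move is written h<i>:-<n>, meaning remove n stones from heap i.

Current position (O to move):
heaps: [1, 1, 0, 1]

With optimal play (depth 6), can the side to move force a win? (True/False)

[(1,1,0,1)] O move#1: h0:-1:+1/(0,1,0,1)*, h1:-1:+1/(1,0,0,1), h3:-1:+1/(1,1,0,0)
[(0,1,0,1)] X move#2: h1:-1:-1/(0,0,0,1)*, h3:-1:-1/(0,1,0,0)
[(0,0,0,1)] O move#3: h3:-1:+1/(0,0,0,0)*
[(0,0,0,0)] end (terminal -1, X#4); searched (1,1,0,1) to 6

O winning at [(1,1,0,1)]: True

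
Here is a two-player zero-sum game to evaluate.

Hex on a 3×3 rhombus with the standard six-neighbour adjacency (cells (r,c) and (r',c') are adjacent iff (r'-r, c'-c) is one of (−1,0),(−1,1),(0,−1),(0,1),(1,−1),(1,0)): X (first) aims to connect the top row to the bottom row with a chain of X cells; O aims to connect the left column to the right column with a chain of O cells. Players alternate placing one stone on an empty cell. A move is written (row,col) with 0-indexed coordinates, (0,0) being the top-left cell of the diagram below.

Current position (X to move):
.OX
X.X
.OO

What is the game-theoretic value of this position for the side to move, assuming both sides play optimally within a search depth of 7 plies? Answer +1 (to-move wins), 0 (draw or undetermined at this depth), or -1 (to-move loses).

value(.OX/X.X/.OO, X) = +1

p1 X@[.OX/X.X/.OO]: (0,0)[XOX/X.X/.OO]-1 (1,1)[.OX/XXX/.OO]-1 (2,0)[.OX/X.X/XOO]+1*
p2 O@[.OX/X.X/XOO]: (0,0)[OOX/X.X/XOO]-1* (1,1)[.OX/XOX/XOO]-1
p3 X@[OOX/X.X/XOO]: (1,1)[OOX/XXX/XOO]+1*
p4 O@[OOX/XXX/XOO] terminal -1; root [.OX/X.X/.OO] d7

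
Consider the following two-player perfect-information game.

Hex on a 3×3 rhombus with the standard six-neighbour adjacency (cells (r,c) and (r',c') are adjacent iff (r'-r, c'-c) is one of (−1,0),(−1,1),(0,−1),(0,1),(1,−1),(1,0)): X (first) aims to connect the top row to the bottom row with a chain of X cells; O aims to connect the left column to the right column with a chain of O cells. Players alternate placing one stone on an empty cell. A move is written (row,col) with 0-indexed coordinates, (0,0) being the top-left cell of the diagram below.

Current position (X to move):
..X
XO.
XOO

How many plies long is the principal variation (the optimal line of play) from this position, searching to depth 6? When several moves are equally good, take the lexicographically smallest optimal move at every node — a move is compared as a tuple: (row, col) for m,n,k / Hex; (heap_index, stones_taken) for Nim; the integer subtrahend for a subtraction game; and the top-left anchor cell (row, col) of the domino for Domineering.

[..X/XO./XOO] X move#1: (0,0):+1/X.X/XO./XOO*, (0,1):+1/.XX/XO./XOO, (1,2):+1/..X/XOX/XOO
[X.X/XO./XOO] end (terminal -1, O#2); searched ..X/XO./XOO to 6

PV length from [..X/XO./XOO]: 1 ply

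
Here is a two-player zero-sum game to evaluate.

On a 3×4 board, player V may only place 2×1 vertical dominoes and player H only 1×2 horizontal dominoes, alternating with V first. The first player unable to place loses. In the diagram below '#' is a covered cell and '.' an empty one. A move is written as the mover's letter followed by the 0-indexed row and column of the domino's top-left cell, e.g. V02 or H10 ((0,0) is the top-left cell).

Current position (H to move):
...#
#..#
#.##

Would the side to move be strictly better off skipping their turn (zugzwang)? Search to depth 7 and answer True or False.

p1 H@[...#/#..#/#.##]: H00[##.#/#..#/#.##]-1 H01[.###/#..#/#.##]-1 H11[...#/####/#.##]+1*
p2 V@[...#/####/#.##] terminal -1; root [...#/#..#/#.##] d7
if H skipped the turn, V would face:
~ p1 V@[...#/#..#/#.##]: V01[.#.#/##.#/#.##]+1* V02[..##/#.##/#.##]+1 V11[...#/##.#/####]-1
~ p2 H@[.#.#/##.#/#.##] terminal -1; root [...#/#..#/#.##] d7
compare (H): move=+1 vs pass=-1

zugzwang(...#/#..#/#.##, H) = False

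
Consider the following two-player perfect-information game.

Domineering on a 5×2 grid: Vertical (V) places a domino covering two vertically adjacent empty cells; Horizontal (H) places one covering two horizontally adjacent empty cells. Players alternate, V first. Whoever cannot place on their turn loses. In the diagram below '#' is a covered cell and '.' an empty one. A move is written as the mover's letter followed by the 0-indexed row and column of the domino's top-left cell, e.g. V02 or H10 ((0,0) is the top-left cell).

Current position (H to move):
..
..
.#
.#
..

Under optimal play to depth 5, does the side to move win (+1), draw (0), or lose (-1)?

value(../../.#/.#/.., H) = +1

ply 1, H at ../../.#/.#/.. | H00=+1→##/../.#/.#/..*; H10=+1→../##/.#/.#/..; H40=-1→../../.#/.#/##
ply 2, V at ##/../.#/.#/.. | V10=-1→##/#./##/.#/..*; V20=-1→##/../##/##/..; V30=-1→##/../.#/##/#.
ply 3, H at ##/#./##/.#/.. | H40=+1→##/#./##/.#/##*
ply 4: ##/#./##/.#/## is terminal -1 (V); from ../../.#/.#/.. depth 5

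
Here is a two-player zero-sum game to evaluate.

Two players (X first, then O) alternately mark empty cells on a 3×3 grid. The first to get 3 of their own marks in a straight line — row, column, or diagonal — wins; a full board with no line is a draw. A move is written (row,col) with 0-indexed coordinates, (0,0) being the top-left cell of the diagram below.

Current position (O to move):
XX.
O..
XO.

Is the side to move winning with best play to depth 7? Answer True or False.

O winning at [XX./O../XO.]: False

ply 1, O at XX./O../XO. | (0,2)=+0→XXO/O../XO.*; (1,1)=-1→XX./OO./XO.; (1,2)=-1→XX./O.O/XO.; (2,2)=-1→XX./O../XOO
ply 2, X at XXO/O../XO. | (1,1)=+0→XXO/OX./XO.*; (1,2)=+0→XXO/O.X/XO.; (2,2)=+0→XXO/O../XOX
ply 3, O at XXO/OX./XO. | (1,2)=-1→XXO/OXO/XO.; (2,2)=+0→XXO/OX./XOO*
ply 4, X at XXO/OX./XOO | (1,2)=+0→XXO/OXX/XOO*
ply 5: XXO/OXX/XOO is terminal +0 (O); from XX./O../XO. depth 7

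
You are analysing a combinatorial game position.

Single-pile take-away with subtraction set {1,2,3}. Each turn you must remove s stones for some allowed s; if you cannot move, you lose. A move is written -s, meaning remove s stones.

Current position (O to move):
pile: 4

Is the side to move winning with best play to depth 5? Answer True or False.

[4] O move#1: -1:-1/3*, -2:-1/2, -3:-1/1
[3] X move#2: -1:-1/2, -2:-1/1, -3:+1/0*
[0] end (terminal -1, O#3); searched 4 to 5

O winning at [4]: False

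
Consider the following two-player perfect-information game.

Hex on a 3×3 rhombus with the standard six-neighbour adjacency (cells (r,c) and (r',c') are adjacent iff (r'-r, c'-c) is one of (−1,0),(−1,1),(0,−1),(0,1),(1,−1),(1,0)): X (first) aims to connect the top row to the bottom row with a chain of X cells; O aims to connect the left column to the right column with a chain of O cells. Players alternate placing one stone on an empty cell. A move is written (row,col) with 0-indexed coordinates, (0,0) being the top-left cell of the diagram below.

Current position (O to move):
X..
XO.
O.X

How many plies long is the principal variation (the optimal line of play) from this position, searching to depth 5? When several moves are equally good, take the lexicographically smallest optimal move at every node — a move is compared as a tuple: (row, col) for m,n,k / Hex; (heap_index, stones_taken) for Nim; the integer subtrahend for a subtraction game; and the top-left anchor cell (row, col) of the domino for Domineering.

p1 O@[X../XO./O.X]: (0,1)[XO./XO./O.X]+1* (0,2)[X.O/XO./O.X]+1 (1,2)[X../XOO/O.X]+1 (2,1)[X../XO./OOX]+1
p2 X@[XO./XO./O.X]: (0,2)[XOX/XO./O.X]-1* (1,2)[XO./XOX/O.X]-1 (2,1)[XO./XO./OXX]-1
p3 O@[XOX/XO./O.X]: (1,2)[XOX/XOO/O.X]+1* (2,1)[XOX/XO./OOX]-1
p4 X@[XOX/XOO/O.X] terminal -1; root [X../XO./O.X] d5

PV length from [X../XO./O.X]: 3 plies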